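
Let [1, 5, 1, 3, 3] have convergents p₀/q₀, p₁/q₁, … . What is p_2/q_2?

Using pₖ = aₖpₖ₋₁ + pₖ₋₂, qₖ = aₖqₖ₋₁ + qₖ₋₂ (with p₋₁=1, p₋₂=0, q₋₁=0, q₋₂=1):
  k=0: a=1, p=1, q=1
  k=1: a=5, p=6, q=5
  k=2: a=1, p=7, q=6

7/6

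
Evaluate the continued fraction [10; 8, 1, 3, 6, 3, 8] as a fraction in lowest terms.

Fold from the inside: start with 8/1.
  3 + 1/8 = 25/8
  6 + 8/25 = 158/25
  3 + 25/158 = 499/158
  1 + 158/499 = 657/499
  8 + 499/657 = 5755/657
  10 + 657/5755 = 58207/5755

58207/5755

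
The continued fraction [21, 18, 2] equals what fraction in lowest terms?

Using pₖ = aₖpₖ₋₁ + pₖ₋₂ and qₖ = aₖqₖ₋₁ + qₖ₋₂:
  k=0: a=21, p=21, q=1
  k=1: a=18, p=379, q=18
  k=2: a=2, p=779, q=37

779/37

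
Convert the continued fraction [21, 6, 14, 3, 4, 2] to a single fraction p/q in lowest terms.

53314/2519

Using pₖ = aₖpₖ₋₁ + pₖ₋₂ and qₖ = aₖqₖ₋₁ + qₖ₋₂:
  k=0: a=21, p=21, q=1
  k=1: a=6, p=127, q=6
  k=2: a=14, p=1799, q=85
  k=3: a=3, p=5524, q=261
  k=4: a=4, p=23895, q=1129
  k=5: a=2, p=53314, q=2519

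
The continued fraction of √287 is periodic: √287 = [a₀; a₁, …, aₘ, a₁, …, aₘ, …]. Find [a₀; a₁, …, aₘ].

[16; 1, 15, 1, 32]

a₀ = ⌊√287⌋ = 16.
With m₀=0, d₀=1 and mₖ₊₁ = dₖaₖ − mₖ, dₖ₊₁ = (n − mₖ₊₁²)/dₖ, aₖ₊₁ = ⌊(a₀+mₖ₊₁)/dₖ₊₁⌋:
  k=1: m=16, d=31, a=1
  k=2: m=15, d=2, a=15
  k=3: m=15, d=31, a=1
  k=4: m=16, d=1, a=32
d=1 and a=2a₀=32 at k=4, so the next step gives (m, d) = (16, 31) again — its k=1 value — and the period has length 4.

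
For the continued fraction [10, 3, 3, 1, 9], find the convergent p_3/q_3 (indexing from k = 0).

Using pₖ = aₖpₖ₋₁ + pₖ₋₂, qₖ = aₖqₖ₋₁ + qₖ₋₂ (with p₋₁=1, p₋₂=0, q₋₁=0, q₋₂=1):
  k=0: a=10, p=10, q=1
  k=1: a=3, p=31, q=3
  k=2: a=3, p=103, q=10
  k=3: a=1, p=134, q=13

134/13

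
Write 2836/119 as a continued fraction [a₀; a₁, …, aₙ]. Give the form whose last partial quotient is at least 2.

[23; 1, 4, 1, 19]

2836 = 23·119 + 99
119 = 1·99 + 20
99 = 4·20 + 19
20 = 1·19 + 1
19 = 19·1 + 0  (stop)
So 2836/119 = [23; 1, 4, 1, 19].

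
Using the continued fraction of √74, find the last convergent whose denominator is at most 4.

26/3

√74 = [8; 1, 1, 1, 1, 16, …] (period length 5).
Convergents:
  p_0/q_0 = 8/1
  p_1/q_1 = 9/1
  p_2/q_2 = 17/2
  p_3/q_3 = 26/3
  p_4/q_4 = 43/5
q_3 = 3 ≤ 4 < 5 = q_4, so the answer is 26/3.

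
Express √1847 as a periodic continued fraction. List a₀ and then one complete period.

[42; 1, 41, 1, 84]

a₀ = ⌊√1847⌋ = 42.
With m₀=0, d₀=1 and mₖ₊₁ = dₖaₖ − mₖ, dₖ₊₁ = (n − mₖ₊₁²)/dₖ, aₖ₊₁ = ⌊(a₀+mₖ₊₁)/dₖ₊₁⌋:
  k=1: m=42, d=83, a=1
  k=2: m=41, d=2, a=41
  k=3: m=41, d=83, a=1
  k=4: m=42, d=1, a=84
d=1 and a=2a₀=84 at k=4, so the next step gives (m, d) = (42, 83) again — its k=1 value — and the period has length 4.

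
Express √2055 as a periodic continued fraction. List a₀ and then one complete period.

[45; 3, 90]

a₀ = ⌊√2055⌋ = 45.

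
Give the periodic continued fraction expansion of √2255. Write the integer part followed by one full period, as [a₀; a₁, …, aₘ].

a₀ = ⌊√2255⌋ = 47.
With m₀=0, d₀=1 and mₖ₊₁ = dₖaₖ − mₖ, dₖ₊₁ = (n − mₖ₊₁²)/dₖ, aₖ₊₁ = ⌊(a₀+mₖ₊₁)/dₖ₊₁⌋:
  k=1: m=47, d=46, a=2
  k=2: m=45, d=5, a=18
  k=3: m=45, d=46, a=2
  k=4: m=47, d=1, a=94
d=1 and a=2a₀=94 at k=4, so the next step gives (m, d) = (47, 46) again — its k=1 value — and the period has length 4.

[47; 2, 18, 2, 94]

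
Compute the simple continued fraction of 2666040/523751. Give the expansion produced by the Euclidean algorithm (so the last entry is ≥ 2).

[5; 11, 13, 13, 18, 2, 7]

2666040 = 5*523751 + 47285
523751 = 11*47285 + 3616
47285 = 13*3616 + 277
3616 = 13*277 + 15
277 = 18*15 + 7
15 = 2*7 + 1
7 = 7*1 + 0  (stop)
So 2666040/523751 = [5; 11, 13, 13, 18, 2, 7].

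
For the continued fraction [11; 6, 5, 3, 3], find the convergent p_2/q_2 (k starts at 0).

Using pₖ = aₖpₖ₋₁ + pₖ₋₂, qₖ = aₖqₖ₋₁ + qₖ₋₂ (with p₋₁=1, p₋₂=0, q₋₁=0, q₋₂=1):
  k=0: a=11, p=11, q=1
  k=1: a=6, p=67, q=6
  k=2: a=5, p=346, q=31

346/31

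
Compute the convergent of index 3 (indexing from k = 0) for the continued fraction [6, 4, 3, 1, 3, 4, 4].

106/17

Using pₖ = aₖpₖ₋₁ + pₖ₋₂, qₖ = aₖqₖ₋₁ + qₖ₋₂ (with p₋₁=1, p₋₂=0, q₋₁=0, q₋₂=1):
  k=0: a=6, p=6, q=1
  k=1: a=4, p=25, q=4
  k=2: a=3, p=81, q=13
  k=3: a=1, p=106, q=17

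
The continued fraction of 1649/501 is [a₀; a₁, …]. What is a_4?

1649 = 3·501 + 146   →  a_0 = 3
501 = 3·146 + 63   →  a_1 = 3
146 = 2·63 + 20   →  a_2 = 2
63 = 3·20 + 3   →  a_3 = 3
20 = 6·3 + 2   →  a_4 = 6

6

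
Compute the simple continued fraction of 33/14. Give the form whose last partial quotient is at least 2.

[2; 2, 1, 4]

33 = 2×14 + 5
14 = 2×5 + 4
5 = 1×4 + 1
4 = 4×1 + 0  (stop)
So 33/14 = [2; 2, 1, 4].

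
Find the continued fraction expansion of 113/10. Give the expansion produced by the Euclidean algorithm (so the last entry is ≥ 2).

[11; 3, 3]

113 = 11×10 + 3
10 = 3×3 + 1
3 = 3×1 + 0  (stop)
So 113/10 = [11; 3, 3].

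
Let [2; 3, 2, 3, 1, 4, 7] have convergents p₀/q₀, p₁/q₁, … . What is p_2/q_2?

16/7

Using pₖ = aₖpₖ₋₁ + pₖ₋₂, qₖ = aₖqₖ₋₁ + qₖ₋₂ (with p₋₁=1, p₋₂=0, q₋₁=0, q₋₂=1):
  k=0: a=2, p=2, q=1
  k=1: a=3, p=7, q=3
  k=2: a=2, p=16, q=7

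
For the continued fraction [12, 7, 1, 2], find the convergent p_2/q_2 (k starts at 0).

Using pₖ = aₖpₖ₋₁ + pₖ₋₂, qₖ = aₖqₖ₋₁ + qₖ₋₂ (with p₋₁=1, p₋₂=0, q₋₁=0, q₋₂=1):
  k=0: a=12, p=12, q=1
  k=1: a=7, p=85, q=7
  k=2: a=1, p=97, q=8

97/8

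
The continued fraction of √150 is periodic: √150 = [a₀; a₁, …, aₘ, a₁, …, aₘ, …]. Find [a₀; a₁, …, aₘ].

[12; 4, 24]

a₀ = ⌊√150⌋ = 12.
With m₀=0, d₀=1 and mₖ₊₁ = dₖaₖ − mₖ, dₖ₊₁ = (n − mₖ₊₁²)/dₖ, aₖ₊₁ = ⌊(a₀+mₖ₊₁)/dₖ₊₁⌋:
  k=1: m=12, d=6, a=4
  k=2: m=12, d=1, a=24
d=1 and a=2a₀=24 at k=2, so the next step gives (m, d) = (12, 6) again — its k=1 value — and the period has length 2.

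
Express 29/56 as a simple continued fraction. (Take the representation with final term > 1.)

[0; 1, 1, 13, 2]

29 = 0×56 + 29
56 = 1×29 + 27
29 = 1×27 + 2
27 = 13×2 + 1
2 = 2×1 + 0  (stop)
So 29/56 = [0; 1, 1, 13, 2].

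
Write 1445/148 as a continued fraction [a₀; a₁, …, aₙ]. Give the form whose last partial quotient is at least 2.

1445 = 9*148 + 113
148 = 1*113 + 35
113 = 3*35 + 8
35 = 4*8 + 3
8 = 2*3 + 2
3 = 1*2 + 1
2 = 2*1 + 0  (stop)
So 1445/148 = [9; 1, 3, 4, 2, 1, 2].

[9; 1, 3, 4, 2, 1, 2]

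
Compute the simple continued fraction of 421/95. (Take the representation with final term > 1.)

[4; 2, 3, 6, 2]

421 = 4×95 + 41
95 = 2×41 + 13
41 = 3×13 + 2
13 = 6×2 + 1
2 = 2×1 + 0  (stop)
So 421/95 = [4; 2, 3, 6, 2].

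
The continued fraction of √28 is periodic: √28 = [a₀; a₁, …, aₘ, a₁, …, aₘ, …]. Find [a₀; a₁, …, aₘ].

[5; 3, 2, 3, 10]

a₀ = ⌊√28⌋ = 5.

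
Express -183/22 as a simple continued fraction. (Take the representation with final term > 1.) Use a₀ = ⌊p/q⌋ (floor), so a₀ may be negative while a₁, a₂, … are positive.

-183 = -9·22 + 15
22 = 1·15 + 7
15 = 2·7 + 1
7 = 7·1 + 0  (stop)
So -183/22 = [-9; 1, 2, 7].

[-9; 1, 2, 7]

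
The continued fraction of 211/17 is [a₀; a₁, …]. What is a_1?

2

211 = 12·17 + 7   →  a_0 = 12
17 = 2·7 + 3   →  a_1 = 2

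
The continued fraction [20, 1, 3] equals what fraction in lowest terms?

83/4

Fold from the inside: start with 3/1.
  1 + 1/3 = 4/3
  20 + 3/4 = 83/4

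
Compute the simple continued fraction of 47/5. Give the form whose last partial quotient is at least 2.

[9; 2, 2]

47 = 9×5 + 2
5 = 2×2 + 1
2 = 2×1 + 0  (stop)
So 47/5 = [9; 2, 2].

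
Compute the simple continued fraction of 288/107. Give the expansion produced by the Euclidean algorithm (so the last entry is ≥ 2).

288 = 2·107 + 74
107 = 1·74 + 33
74 = 2·33 + 8
33 = 4·8 + 1
8 = 8·1 + 0  (stop)
So 288/107 = [2; 1, 2, 4, 8].

[2; 1, 2, 4, 8]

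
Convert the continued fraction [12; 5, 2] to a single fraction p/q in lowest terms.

134/11

Fold from the inside: start with 2/1.
  5 + 1/2 = 11/2
  12 + 2/11 = 134/11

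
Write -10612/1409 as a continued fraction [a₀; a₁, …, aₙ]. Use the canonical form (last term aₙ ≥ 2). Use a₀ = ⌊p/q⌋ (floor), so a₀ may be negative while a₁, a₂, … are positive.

[-8; 2, 7, 2, 2, 2, 7]

-10612 = -8*1409 + 660
1409 = 2*660 + 89
660 = 7*89 + 37
89 = 2*37 + 15
37 = 2*15 + 7
15 = 2*7 + 1
7 = 7*1 + 0  (stop)
So -10612/1409 = [-8; 2, 7, 2, 2, 2, 7].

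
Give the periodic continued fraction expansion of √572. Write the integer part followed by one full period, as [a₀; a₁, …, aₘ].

[23; 1, 10, 1, 46]

a₀ = ⌊√572⌋ = 23.
With m₀=0, d₀=1 and mₖ₊₁ = dₖaₖ − mₖ, dₖ₊₁ = (n − mₖ₊₁²)/dₖ, aₖ₊₁ = ⌊(a₀+mₖ₊₁)/dₖ₊₁⌋:
  k=1: m=23, d=43, a=1
  k=2: m=20, d=4, a=10
  k=3: m=20, d=43, a=1
  k=4: m=23, d=1, a=46
d=1 and a=2a₀=46 at k=4, so the next step gives (m, d) = (23, 43) again — its k=1 value — and the period has length 4.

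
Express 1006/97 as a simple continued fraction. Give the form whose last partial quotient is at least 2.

[10; 2, 1, 2, 3, 1, 2]

1006 = 10·97 + 36
97 = 2·36 + 25
36 = 1·25 + 11
25 = 2·11 + 3
11 = 3·3 + 2
3 = 1·2 + 1
2 = 2·1 + 0  (stop)
So 1006/97 = [10; 2, 1, 2, 3, 1, 2].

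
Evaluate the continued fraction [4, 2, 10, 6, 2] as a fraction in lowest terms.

Fold from the inside: start with 2/1.
  6 + 1/2 = 13/2
  10 + 2/13 = 132/13
  2 + 13/132 = 277/132
  4 + 132/277 = 1240/277

1240/277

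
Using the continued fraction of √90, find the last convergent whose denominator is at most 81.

721/76

√90 = [9; 2, 18, …] (period length 2).
Convergents:
  p_0/q_0 = 9/1
  p_1/q_1 = 19/2
  p_2/q_2 = 351/37
  p_3/q_3 = 721/76
  p_4/q_4 = 13329/1405
q_3 = 76 ≤ 81 < 1405 = q_4, so the answer is 721/76.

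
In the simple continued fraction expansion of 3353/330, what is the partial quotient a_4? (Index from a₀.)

2

3353 = 10·330 + 53   →  a_0 = 10
330 = 6·53 + 12   →  a_1 = 6
53 = 4·12 + 5   →  a_2 = 4
12 = 2·5 + 2   →  a_3 = 2
5 = 2·2 + 1   →  a_4 = 2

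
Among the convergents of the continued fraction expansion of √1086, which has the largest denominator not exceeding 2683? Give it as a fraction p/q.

47817/1451

√1086 = [32; 1, 20, 1, 64, …] (period length 4).
Convergents:
  p_0/q_0 = 32/1
  p_1/q_1 = 33/1
  p_2/q_2 = 692/21
  p_3/q_3 = 725/22
  p_4/q_4 = 47092/1429
  p_5/q_5 = 47817/1451
  p_6/q_6 = 1003432/30449
q_5 = 1451 ≤ 2683 < 30449 = q_6, so the answer is 47817/1451.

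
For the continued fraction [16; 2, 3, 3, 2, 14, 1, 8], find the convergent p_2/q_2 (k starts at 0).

115/7

Using pₖ = aₖpₖ₋₁ + pₖ₋₂, qₖ = aₖqₖ₋₁ + qₖ₋₂ (with p₋₁=1, p₋₂=0, q₋₁=0, q₋₂=1):
  k=0: a=16, p=16, q=1
  k=1: a=2, p=33, q=2
  k=2: a=3, p=115, q=7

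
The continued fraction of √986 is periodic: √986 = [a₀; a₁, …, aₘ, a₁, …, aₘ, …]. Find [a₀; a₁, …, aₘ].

a₀ = ⌊√986⌋ = 31.
With m₀=0, d₀=1 and mₖ₊₁ = dₖaₖ − mₖ, dₖ₊₁ = (n − mₖ₊₁²)/dₖ, aₖ₊₁ = ⌊(a₀+mₖ₊₁)/dₖ₊₁⌋:
  k=1: m=31, d=25, a=2
  k=2: m=19, d=25, a=2
  k=3: m=31, d=1, a=62
d=1 and a=2a₀=62 at k=3, so the next step gives (m, d) = (31, 25) again — its k=1 value — and the period has length 3.

[31; 2, 2, 62]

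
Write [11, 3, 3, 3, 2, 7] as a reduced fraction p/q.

Using pₖ = aₖpₖ₋₁ + pₖ₋₂ and qₖ = aₖqₖ₋₁ + qₖ₋₂:
  k=0: a=11, p=11, q=1
  k=1: a=3, p=34, q=3
  k=2: a=3, p=113, q=10
  k=3: a=3, p=373, q=33
  k=4: a=2, p=859, q=76
  k=5: a=7, p=6386, q=565

6386/565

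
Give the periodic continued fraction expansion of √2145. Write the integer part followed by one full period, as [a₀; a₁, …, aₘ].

a₀ = ⌊√2145⌋ = 46.
With m₀=0, d₀=1 and mₖ₊₁ = dₖaₖ − mₖ, dₖ₊₁ = (n − mₖ₊₁²)/dₖ, aₖ₊₁ = ⌊(a₀+mₖ₊₁)/dₖ₊₁⌋:
  k=1: m=46, d=29, a=3
  k=2: m=41, d=16, a=5
  k=3: m=39, d=39, a=2
  k=4: m=39, d=16, a=5
  k=5: m=41, d=29, a=3
  k=6: m=46, d=1, a=92
d=1 and a=2a₀=92 at k=6, so the next step gives (m, d) = (46, 29) again — its k=1 value — and the period has length 6.

[46; 3, 5, 2, 5, 3, 92]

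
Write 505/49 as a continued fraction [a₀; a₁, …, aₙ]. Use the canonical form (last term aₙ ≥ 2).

[10; 3, 3, 1, 3]

505 = 10·49 + 15
49 = 3·15 + 4
15 = 3·4 + 3
4 = 1·3 + 1
3 = 3·1 + 0  (stop)
So 505/49 = [10; 3, 3, 1, 3].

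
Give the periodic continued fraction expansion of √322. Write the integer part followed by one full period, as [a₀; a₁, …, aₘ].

[17; 1, 16, 1, 34]

a₀ = ⌊√322⌋ = 17.
With m₀=0, d₀=1 and mₖ₊₁ = dₖaₖ − mₖ, dₖ₊₁ = (n − mₖ₊₁²)/dₖ, aₖ₊₁ = ⌊(a₀+mₖ₊₁)/dₖ₊₁⌋:
  k=1: m=17, d=33, a=1
  k=2: m=16, d=2, a=16
  k=3: m=16, d=33, a=1
  k=4: m=17, d=1, a=34
d=1 and a=2a₀=34 at k=4, so the next step gives (m, d) = (17, 33) again — its k=1 value — and the period has length 4.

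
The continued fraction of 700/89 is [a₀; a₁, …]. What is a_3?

700 = 7·89 + 77   →  a_0 = 7
89 = 1·77 + 12   →  a_1 = 1
77 = 6·12 + 5   →  a_2 = 6
12 = 2·5 + 2   →  a_3 = 2

2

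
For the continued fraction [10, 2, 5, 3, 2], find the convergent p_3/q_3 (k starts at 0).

Using pₖ = aₖpₖ₋₁ + pₖ₋₂, qₖ = aₖqₖ₋₁ + qₖ₋₂ (with p₋₁=1, p₋₂=0, q₋₁=0, q₋₂=1):
  k=0: a=10, p=10, q=1
  k=1: a=2, p=21, q=2
  k=2: a=5, p=115, q=11
  k=3: a=3, p=366, q=35

366/35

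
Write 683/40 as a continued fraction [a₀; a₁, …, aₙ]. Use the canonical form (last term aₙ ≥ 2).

683 = 17*40 + 3
40 = 13*3 + 1
3 = 3*1 + 0  (stop)
So 683/40 = [17; 13, 3].

[17; 13, 3]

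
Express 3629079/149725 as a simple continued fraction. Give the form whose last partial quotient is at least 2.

3629079 = 24*149725 + 35679
149725 = 4*35679 + 7009
35679 = 5*7009 + 634
7009 = 11*634 + 35
634 = 18*35 + 4
35 = 8*4 + 3
4 = 1*3 + 1
3 = 3*1 + 0  (stop)
So 3629079/149725 = [24; 4, 5, 11, 18, 8, 1, 3].

[24; 4, 5, 11, 18, 8, 1, 3]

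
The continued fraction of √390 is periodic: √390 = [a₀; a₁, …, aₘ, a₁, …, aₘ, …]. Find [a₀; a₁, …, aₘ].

a₀ = ⌊√390⌋ = 19.
With m₀=0, d₀=1 and mₖ₊₁ = dₖaₖ − mₖ, dₖ₊₁ = (n − mₖ₊₁²)/dₖ, aₖ₊₁ = ⌊(a₀+mₖ₊₁)/dₖ₊₁⌋:
  k=1: m=19, d=29, a=1
  k=2: m=10, d=10, a=2
  k=3: m=10, d=29, a=1
  k=4: m=19, d=1, a=38
d=1 and a=2a₀=38 at k=4, so the next step gives (m, d) = (19, 29) again — its k=1 value — and the period has length 4.

[19; 1, 2, 1, 38]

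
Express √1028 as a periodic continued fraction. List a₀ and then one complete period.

a₀ = ⌊√1028⌋ = 32.
With m₀=0, d₀=1 and mₖ₊₁ = dₖaₖ − mₖ, dₖ₊₁ = (n − mₖ₊₁²)/dₖ, aₖ₊₁ = ⌊(a₀+mₖ₊₁)/dₖ₊₁⌋:
  k=1: m=32, d=4, a=16
  k=2: m=32, d=1, a=64
d=1 and a=2a₀=64 at k=2, so the next step gives (m, d) = (32, 4) again — its k=1 value — and the period has length 2.

[32; 16, 64]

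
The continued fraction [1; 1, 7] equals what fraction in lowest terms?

Using pₖ = aₖpₖ₋₁ + pₖ₋₂ and qₖ = aₖqₖ₋₁ + qₖ₋₂:
  k=0: a=1, p=1, q=1
  k=1: a=1, p=2, q=1
  k=2: a=7, p=15, q=8

15/8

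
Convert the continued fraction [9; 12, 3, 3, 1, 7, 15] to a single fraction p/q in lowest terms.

Using pₖ = aₖpₖ₋₁ + pₖ₋₂ and qₖ = aₖqₖ₋₁ + qₖ₋₂:
  k=0: a=9, p=9, q=1
  k=1: a=12, p=109, q=12
  k=2: a=3, p=336, q=37
  k=3: a=3, p=1117, q=123
  k=4: a=1, p=1453, q=160
  k=5: a=7, p=11288, q=1243
  k=6: a=15, p=170773, q=18805

170773/18805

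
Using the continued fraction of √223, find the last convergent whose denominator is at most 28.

√223 = [14; 1, 13, 1, 28, …] (period length 4).
Convergents:
  p_0/q_0 = 14/1
  p_1/q_1 = 15/1
  p_2/q_2 = 209/14
  p_3/q_3 = 224/15
  p_4/q_4 = 6481/434
q_3 = 15 ≤ 28 < 434 = q_4, so the answer is 224/15.

224/15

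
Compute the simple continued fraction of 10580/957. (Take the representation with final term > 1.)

10580 = 11*957 + 53
957 = 18*53 + 3
53 = 17*3 + 2
3 = 1*2 + 1
2 = 2*1 + 0  (stop)
So 10580/957 = [11; 18, 17, 1, 2].

[11; 18, 17, 1, 2]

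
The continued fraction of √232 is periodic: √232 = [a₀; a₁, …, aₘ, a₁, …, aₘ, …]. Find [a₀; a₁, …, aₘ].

[15; 4, 3, 7, 3, 4, 30]

a₀ = ⌊√232⌋ = 15.
With m₀=0, d₀=1 and mₖ₊₁ = dₖaₖ − mₖ, dₖ₊₁ = (n − mₖ₊₁²)/dₖ, aₖ₊₁ = ⌊(a₀+mₖ₊₁)/dₖ₊₁⌋:
  k=1: m=15, d=7, a=4
  k=2: m=13, d=9, a=3
  k=3: m=14, d=4, a=7
  k=4: m=14, d=9, a=3
  k=5: m=13, d=7, a=4
  k=6: m=15, d=1, a=30
d=1 and a=2a₀=30 at k=6, so the next step gives (m, d) = (15, 7) again — its k=1 value — and the period has length 6.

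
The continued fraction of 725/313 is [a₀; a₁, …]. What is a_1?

3

725 = 2·313 + 99   →  a_0 = 2
313 = 3·99 + 16   →  a_1 = 3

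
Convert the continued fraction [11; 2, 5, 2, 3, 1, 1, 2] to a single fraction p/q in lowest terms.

5580/487

Using pₖ = aₖpₖ₋₁ + pₖ₋₂ and qₖ = aₖqₖ₋₁ + qₖ₋₂:
  k=0: a=11, p=11, q=1
  k=1: a=2, p=23, q=2
  k=2: a=5, p=126, q=11
  k=3: a=2, p=275, q=24
  k=4: a=3, p=951, q=83
  k=5: a=1, p=1226, q=107
  k=6: a=1, p=2177, q=190
  k=7: a=2, p=5580, q=487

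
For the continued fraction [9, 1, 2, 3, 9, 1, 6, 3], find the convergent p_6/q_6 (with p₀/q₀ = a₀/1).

6896/711

Using pₖ = aₖpₖ₋₁ + pₖ₋₂, qₖ = aₖqₖ₋₁ + qₖ₋₂ (with p₋₁=1, p₋₂=0, q₋₁=0, q₋₂=1):
  k=0: a=9, p=9, q=1
  k=1: a=1, p=10, q=1
  k=2: a=2, p=29, q=3
  k=3: a=3, p=97, q=10
  k=4: a=9, p=902, q=93
  k=5: a=1, p=999, q=103
  k=6: a=6, p=6896, q=711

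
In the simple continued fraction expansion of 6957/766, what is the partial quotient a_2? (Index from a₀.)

6957 = 9·766 + 63   →  a_0 = 9
766 = 12·63 + 10   →  a_1 = 12
63 = 6·10 + 3   →  a_2 = 6

6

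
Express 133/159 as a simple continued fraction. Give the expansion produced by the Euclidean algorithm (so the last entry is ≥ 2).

[0; 1, 5, 8, 1, 2]

133 = 0×159 + 133
159 = 1×133 + 26
133 = 5×26 + 3
26 = 8×3 + 2
3 = 1×2 + 1
2 = 2×1 + 0  (stop)
So 133/159 = [0; 1, 5, 8, 1, 2].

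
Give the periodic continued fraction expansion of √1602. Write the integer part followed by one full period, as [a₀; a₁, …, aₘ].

a₀ = ⌊√1602⌋ = 40.
With m₀=0, d₀=1 and mₖ₊₁ = dₖaₖ − mₖ, dₖ₊₁ = (n − mₖ₊₁²)/dₖ, aₖ₊₁ = ⌊(a₀+mₖ₊₁)/dₖ₊₁⌋:
  k=1: m=40, d=2, a=40
  k=2: m=40, d=1, a=80
d=1 and a=2a₀=80 at k=2, so the next step gives (m, d) = (40, 2) again — its k=1 value — and the period has length 2.

[40; 40, 80]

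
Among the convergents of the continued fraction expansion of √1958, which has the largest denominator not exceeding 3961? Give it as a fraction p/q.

62657/1416

√1958 = [44; 4, 88, …] (period length 2).
Convergents:
  p_0/q_0 = 44/1
  p_1/q_1 = 177/4
  p_2/q_2 = 15620/353
  p_3/q_3 = 62657/1416
  p_4/q_4 = 5529436/124961
q_3 = 1416 ≤ 3961 < 124961 = q_4, so the answer is 62657/1416.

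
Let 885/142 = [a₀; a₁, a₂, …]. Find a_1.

885 = 6·142 + 33   →  a_0 = 6
142 = 4·33 + 10   →  a_1 = 4

4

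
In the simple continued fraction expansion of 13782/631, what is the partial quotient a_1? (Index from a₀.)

13782 = 21·631 + 531   →  a_0 = 21
631 = 1·531 + 100   →  a_1 = 1

1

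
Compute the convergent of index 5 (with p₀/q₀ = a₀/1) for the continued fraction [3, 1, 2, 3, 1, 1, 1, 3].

85/23

Using pₖ = aₖpₖ₋₁ + pₖ₋₂, qₖ = aₖqₖ₋₁ + qₖ₋₂ (with p₋₁=1, p₋₂=0, q₋₁=0, q₋₂=1):
  k=0: a=3, p=3, q=1
  k=1: a=1, p=4, q=1
  k=2: a=2, p=11, q=3
  k=3: a=3, p=37, q=10
  k=4: a=1, p=48, q=13
  k=5: a=1, p=85, q=23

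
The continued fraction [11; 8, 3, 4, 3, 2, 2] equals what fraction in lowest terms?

Using pₖ = aₖpₖ₋₁ + pₖ₋₂ and qₖ = aₖqₖ₋₁ + qₖ₋₂:
  k=0: a=11, p=11, q=1
  k=1: a=8, p=89, q=8
  k=2: a=3, p=278, q=25
  k=3: a=4, p=1201, q=108
  k=4: a=3, p=3881, q=349
  k=5: a=2, p=8963, q=806
  k=6: a=2, p=21807, q=1961

21807/1961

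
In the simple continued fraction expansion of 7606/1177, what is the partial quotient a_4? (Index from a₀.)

7606 = 6·1177 + 544   →  a_0 = 6
1177 = 2·544 + 89   →  a_1 = 2
544 = 6·89 + 10   →  a_2 = 6
89 = 8·10 + 9   →  a_3 = 8
10 = 1·9 + 1   →  a_4 = 1

1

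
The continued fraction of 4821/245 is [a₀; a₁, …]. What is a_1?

1

4821 = 19·245 + 166   →  a_0 = 19
245 = 1·166 + 79   →  a_1 = 1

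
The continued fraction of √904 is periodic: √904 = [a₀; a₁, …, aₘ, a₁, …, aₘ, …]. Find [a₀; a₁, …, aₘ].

a₀ = ⌊√904⌋ = 30.
With m₀=0, d₀=1 and mₖ₊₁ = dₖaₖ − mₖ, dₖ₊₁ = (n − mₖ₊₁²)/dₖ, aₖ₊₁ = ⌊(a₀+mₖ₊₁)/dₖ₊₁⌋:
  k=1: m=30, d=4, a=15
  k=2: m=30, d=1, a=60
d=1 and a=2a₀=60 at k=2, so the next step gives (m, d) = (30, 4) again — its k=1 value — and the period has length 2.

[30; 15, 60]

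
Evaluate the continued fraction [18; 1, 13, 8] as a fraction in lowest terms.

2139/113

Fold from the inside: start with 8/1.
  13 + 1/8 = 105/8
  1 + 8/105 = 113/105
  18 + 105/113 = 2139/113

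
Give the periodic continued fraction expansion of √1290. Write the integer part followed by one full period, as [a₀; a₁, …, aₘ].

a₀ = ⌊√1290⌋ = 35.

[35; 1, 10, 1, 70]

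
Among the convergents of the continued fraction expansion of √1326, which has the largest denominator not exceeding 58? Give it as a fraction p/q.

1056/29

√1326 = [36; 2, 2, 2, 2, 2, 72, …] (period length 6).
Convergents:
  p_0/q_0 = 36/1
  p_1/q_1 = 73/2
  p_2/q_2 = 182/5
  p_3/q_3 = 437/12
  p_4/q_4 = 1056/29
  p_5/q_5 = 2549/70
q_4 = 29 ≤ 58 < 70 = q_5, so the answer is 1056/29.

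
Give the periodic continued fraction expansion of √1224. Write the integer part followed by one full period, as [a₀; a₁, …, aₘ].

a₀ = ⌊√1224⌋ = 34.
With m₀=0, d₀=1 and mₖ₊₁ = dₖaₖ − mₖ, dₖ₊₁ = (n − mₖ₊₁²)/dₖ, aₖ₊₁ = ⌊(a₀+mₖ₊₁)/dₖ₊₁⌋:
  k=1: m=34, d=68, a=1
  k=2: m=34, d=1, a=68
d=1 and a=2a₀=68 at k=2, so the next step gives (m, d) = (34, 68) again — its k=1 value — and the period has length 2.

[34; 1, 68]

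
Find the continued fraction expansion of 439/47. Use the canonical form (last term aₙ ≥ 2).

439 = 9*47 + 16
47 = 2*16 + 15
16 = 1*15 + 1
15 = 15*1 + 0  (stop)
So 439/47 = [9; 2, 1, 15].

[9; 2, 1, 15]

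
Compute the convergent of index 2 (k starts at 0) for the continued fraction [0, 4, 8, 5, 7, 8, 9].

Using pₖ = aₖpₖ₋₁ + pₖ₋₂, qₖ = aₖqₖ₋₁ + qₖ₋₂ (with p₋₁=1, p₋₂=0, q₋₁=0, q₋₂=1):
  k=0: a=0, p=0, q=1
  k=1: a=4, p=1, q=4
  k=2: a=8, p=8, q=33

8/33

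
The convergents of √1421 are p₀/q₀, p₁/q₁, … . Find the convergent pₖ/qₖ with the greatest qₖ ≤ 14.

377/10

√1421 = [37; 1, 2, 3, 2, 3, 2, 1, 74, …] (period length 8).
Convergents:
  p_0/q_0 = 37/1
  p_1/q_1 = 38/1
  p_2/q_2 = 113/3
  p_3/q_3 = 377/10
  p_4/q_4 = 867/23
q_3 = 10 ≤ 14 < 23 = q_4, so the answer is 377/10.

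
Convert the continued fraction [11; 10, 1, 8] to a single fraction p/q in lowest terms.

1087/98

Using pₖ = aₖpₖ₋₁ + pₖ₋₂ and qₖ = aₖqₖ₋₁ + qₖ₋₂:
  k=0: a=11, p=11, q=1
  k=1: a=10, p=111, q=10
  k=2: a=1, p=122, q=11
  k=3: a=8, p=1087, q=98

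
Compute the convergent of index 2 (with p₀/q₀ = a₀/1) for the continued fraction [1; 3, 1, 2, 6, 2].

Using pₖ = aₖpₖ₋₁ + pₖ₋₂, qₖ = aₖqₖ₋₁ + qₖ₋₂ (with p₋₁=1, p₋₂=0, q₋₁=0, q₋₂=1):
  k=0: a=1, p=1, q=1
  k=1: a=3, p=4, q=3
  k=2: a=1, p=5, q=4

5/4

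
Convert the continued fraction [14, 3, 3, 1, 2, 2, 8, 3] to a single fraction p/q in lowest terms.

Using pₖ = aₖpₖ₋₁ + pₖ₋₂ and qₖ = aₖqₖ₋₁ + qₖ₋₂:
  k=0: a=14, p=14, q=1
  k=1: a=3, p=43, q=3
  k=2: a=3, p=143, q=10
  k=3: a=1, p=186, q=13
  k=4: a=2, p=515, q=36
  k=5: a=2, p=1216, q=85
  k=6: a=8, p=10243, q=716
  k=7: a=3, p=31945, q=2233

31945/2233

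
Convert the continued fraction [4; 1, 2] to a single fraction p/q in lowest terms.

14/3

Using pₖ = aₖpₖ₋₁ + pₖ₋₂ and qₖ = aₖqₖ₋₁ + qₖ₋₂:
  k=0: a=4, p=4, q=1
  k=1: a=1, p=5, q=1
  k=2: a=2, p=14, q=3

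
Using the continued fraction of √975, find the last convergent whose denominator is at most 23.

√975 = [31; 4, 2, 4, 62, …] (period length 4).
Convergents:
  p_0/q_0 = 31/1
  p_1/q_1 = 125/4
  p_2/q_2 = 281/9
  p_3/q_3 = 1249/40
q_2 = 9 ≤ 23 < 40 = q_3, so the answer is 281/9.

281/9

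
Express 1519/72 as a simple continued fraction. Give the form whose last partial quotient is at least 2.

1519 = 21*72 + 7
72 = 10*7 + 2
7 = 3*2 + 1
2 = 2*1 + 0  (stop)
So 1519/72 = [21; 10, 3, 2].

[21; 10, 3, 2]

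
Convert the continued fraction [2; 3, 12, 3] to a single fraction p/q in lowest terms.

265/114

Using pₖ = aₖpₖ₋₁ + pₖ₋₂ and qₖ = aₖqₖ₋₁ + qₖ₋₂:
  k=0: a=2, p=2, q=1
  k=1: a=3, p=7, q=3
  k=2: a=12, p=86, q=37
  k=3: a=3, p=265, q=114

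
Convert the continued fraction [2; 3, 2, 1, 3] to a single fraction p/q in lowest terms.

85/37

Using pₖ = aₖpₖ₋₁ + pₖ₋₂ and qₖ = aₖqₖ₋₁ + qₖ₋₂:
  k=0: a=2, p=2, q=1
  k=1: a=3, p=7, q=3
  k=2: a=2, p=16, q=7
  k=3: a=1, p=23, q=10
  k=4: a=3, p=85, q=37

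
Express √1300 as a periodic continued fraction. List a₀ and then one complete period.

[36; 18, 72]

a₀ = ⌊√1300⌋ = 36.
With m₀=0, d₀=1 and mₖ₊₁ = dₖaₖ − mₖ, dₖ₊₁ = (n − mₖ₊₁²)/dₖ, aₖ₊₁ = ⌊(a₀+mₖ₊₁)/dₖ₊₁⌋:
  k=1: m=36, d=4, a=18
  k=2: m=36, d=1, a=72
d=1 and a=2a₀=72 at k=2, so the next step gives (m, d) = (36, 4) again — its k=1 value — and the period has length 2.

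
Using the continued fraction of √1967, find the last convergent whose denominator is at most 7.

√1967 = [44; 2, 1, 5, 1, 2, 88, …] (period length 6).
Convergents:
  p_0/q_0 = 44/1
  p_1/q_1 = 89/2
  p_2/q_2 = 133/3
  p_3/q_3 = 754/17
q_2 = 3 ≤ 7 < 17 = q_3, so the answer is 133/3.

133/3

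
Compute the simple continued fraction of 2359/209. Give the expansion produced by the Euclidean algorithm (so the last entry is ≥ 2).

[11; 3, 2, 14, 2]

2359 = 11×209 + 60
209 = 3×60 + 29
60 = 2×29 + 2
29 = 14×2 + 1
2 = 2×1 + 0  (stop)
So 2359/209 = [11; 3, 2, 14, 2].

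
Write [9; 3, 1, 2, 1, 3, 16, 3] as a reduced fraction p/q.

25848/2789

Using pₖ = aₖpₖ₋₁ + pₖ₋₂ and qₖ = aₖqₖ₋₁ + qₖ₋₂:
  k=0: a=9, p=9, q=1
  k=1: a=3, p=28, q=3
  k=2: a=1, p=37, q=4
  k=3: a=2, p=102, q=11
  k=4: a=1, p=139, q=15
  k=5: a=3, p=519, q=56
  k=6: a=16, p=8443, q=911
  k=7: a=3, p=25848, q=2789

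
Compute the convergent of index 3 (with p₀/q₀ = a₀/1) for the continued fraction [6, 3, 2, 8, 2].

371/59

Using pₖ = aₖpₖ₋₁ + pₖ₋₂, qₖ = aₖqₖ₋₁ + qₖ₋₂ (with p₋₁=1, p₋₂=0, q₋₁=0, q₋₂=1):
  k=0: a=6, p=6, q=1
  k=1: a=3, p=19, q=3
  k=2: a=2, p=44, q=7
  k=3: a=8, p=371, q=59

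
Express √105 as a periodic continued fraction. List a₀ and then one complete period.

a₀ = ⌊√105⌋ = 10.
With m₀=0, d₀=1 and mₖ₊₁ = dₖaₖ − mₖ, dₖ₊₁ = (n − mₖ₊₁²)/dₖ, aₖ₊₁ = ⌊(a₀+mₖ₊₁)/dₖ₊₁⌋:
  k=1: m=10, d=5, a=4
  k=2: m=10, d=1, a=20
d=1 and a=2a₀=20 at k=2, so the next step gives (m, d) = (10, 5) again — its k=1 value — and the period has length 2.

[10; 4, 20]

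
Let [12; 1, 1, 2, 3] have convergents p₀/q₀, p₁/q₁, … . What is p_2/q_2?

Using pₖ = aₖpₖ₋₁ + pₖ₋₂, qₖ = aₖqₖ₋₁ + qₖ₋₂ (with p₋₁=1, p₋₂=0, q₋₁=0, q₋₂=1):
  k=0: a=12, p=12, q=1
  k=1: a=1, p=13, q=1
  k=2: a=1, p=25, q=2

25/2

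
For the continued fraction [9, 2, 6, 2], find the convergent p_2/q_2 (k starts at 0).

Using pₖ = aₖpₖ₋₁ + pₖ₋₂, qₖ = aₖqₖ₋₁ + qₖ₋₂ (with p₋₁=1, p₋₂=0, q₋₁=0, q₋₂=1):
  k=0: a=9, p=9, q=1
  k=1: a=2, p=19, q=2
  k=2: a=6, p=123, q=13

123/13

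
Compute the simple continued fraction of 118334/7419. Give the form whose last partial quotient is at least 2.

[15; 1, 19, 19, 2, 9]

118334 = 15*7419 + 7049
7419 = 1*7049 + 370
7049 = 19*370 + 19
370 = 19*19 + 9
19 = 2*9 + 1
9 = 9*1 + 0  (stop)
So 118334/7419 = [15; 1, 19, 19, 2, 9].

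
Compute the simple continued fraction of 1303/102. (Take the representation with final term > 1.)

1303 = 12*102 + 79
102 = 1*79 + 23
79 = 3*23 + 10
23 = 2*10 + 3
10 = 3*3 + 1
3 = 3*1 + 0  (stop)
So 1303/102 = [12; 1, 3, 2, 3, 3].

[12; 1, 3, 2, 3, 3]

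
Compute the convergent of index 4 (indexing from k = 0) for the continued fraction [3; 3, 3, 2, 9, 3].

717/217

Using pₖ = aₖpₖ₋₁ + pₖ₋₂, qₖ = aₖqₖ₋₁ + qₖ₋₂ (with p₋₁=1, p₋₂=0, q₋₁=0, q₋₂=1):
  k=0: a=3, p=3, q=1
  k=1: a=3, p=10, q=3
  k=2: a=3, p=33, q=10
  k=3: a=2, p=76, q=23
  k=4: a=9, p=717, q=217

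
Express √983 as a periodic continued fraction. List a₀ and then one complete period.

a₀ = ⌊√983⌋ = 31.
With m₀=0, d₀=1 and mₖ₊₁ = dₖaₖ − mₖ, dₖ₊₁ = (n − mₖ₊₁²)/dₖ, aₖ₊₁ = ⌊(a₀+mₖ₊₁)/dₖ₊₁⌋:
  k=1: m=31, d=22, a=2
  k=2: m=13, d=37, a=1
  k=3: m=24, d=11, a=5
  k=4: m=31, d=2, a=31
  k=5: m=31, d=11, a=5
  k=6: m=24, d=37, a=1
  k=7: m=13, d=22, a=2
  k=8: m=31, d=1, a=62
d=1 and a=2a₀=62 at k=8, so the next step gives (m, d) = (31, 22) again — its k=1 value — and the period has length 8.

[31; 2, 1, 5, 31, 5, 1, 2, 62]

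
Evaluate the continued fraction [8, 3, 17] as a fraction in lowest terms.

433/52

Fold from the inside: start with 17/1.
  3 + 1/17 = 52/17
  8 + 17/52 = 433/52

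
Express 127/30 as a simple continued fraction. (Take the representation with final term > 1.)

[4; 4, 3, 2]

127 = 4×30 + 7
30 = 4×7 + 2
7 = 3×2 + 1
2 = 2×1 + 0  (stop)
So 127/30 = [4; 4, 3, 2].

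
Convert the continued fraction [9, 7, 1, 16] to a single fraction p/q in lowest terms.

1232/135

Fold from the inside: start with 16/1.
  1 + 1/16 = 17/16
  7 + 16/17 = 135/17
  9 + 17/135 = 1232/135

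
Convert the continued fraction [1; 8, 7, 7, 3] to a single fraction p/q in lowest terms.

Fold from the inside: start with 3/1.
  7 + 1/3 = 22/3
  7 + 3/22 = 157/22
  8 + 22/157 = 1278/157
  1 + 157/1278 = 1435/1278

1435/1278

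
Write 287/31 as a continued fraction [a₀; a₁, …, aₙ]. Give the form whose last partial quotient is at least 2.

287 = 9×31 + 8
31 = 3×8 + 7
8 = 1×7 + 1
7 = 7×1 + 0  (stop)
So 287/31 = [9; 3, 1, 7].

[9; 3, 1, 7]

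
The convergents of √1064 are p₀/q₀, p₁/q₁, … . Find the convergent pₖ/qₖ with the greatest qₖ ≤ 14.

424/13

√1064 = [32; 1, 1, 1, 1, 1, 1, 1, 64, …] (period length 8).
Convergents:
  p_0/q_0 = 32/1
  p_1/q_1 = 33/1
  p_2/q_2 = 65/2
  p_3/q_3 = 98/3
  p_4/q_4 = 163/5
  p_5/q_5 = 261/8
  p_6/q_6 = 424/13
  p_7/q_7 = 685/21
q_6 = 13 ≤ 14 < 21 = q_7, so the answer is 424/13.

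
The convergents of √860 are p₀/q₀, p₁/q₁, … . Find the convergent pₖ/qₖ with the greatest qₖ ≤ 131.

1261/43

√860 = [29; 3, 14, 3, 58, …] (period length 4).
Convergents:
  p_0/q_0 = 29/1
  p_1/q_1 = 88/3
  p_2/q_2 = 1261/43
  p_3/q_3 = 3871/132
q_2 = 43 ≤ 131 < 132 = q_3, so the answer is 1261/43.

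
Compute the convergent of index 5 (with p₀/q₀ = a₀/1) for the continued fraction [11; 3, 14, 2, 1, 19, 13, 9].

Using pₖ = aₖpₖ₋₁ + pₖ₋₂, qₖ = aₖqₖ₋₁ + qₖ₋₂ (with p₋₁=1, p₋₂=0, q₋₁=0, q₋₂=1):
  k=0: a=11, p=11, q=1
  k=1: a=3, p=34, q=3
  k=2: a=14, p=487, q=43
  k=3: a=2, p=1008, q=89
  k=4: a=1, p=1495, q=132
  k=5: a=19, p=29413, q=2597

29413/2597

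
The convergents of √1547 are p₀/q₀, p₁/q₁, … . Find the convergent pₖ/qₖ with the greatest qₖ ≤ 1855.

√1547 = [39; 3, 78, …] (period length 2).
Convergents:
  p_0/q_0 = 39/1
  p_1/q_1 = 118/3
  p_2/q_2 = 9243/235
  p_3/q_3 = 27847/708
  p_4/q_4 = 2181309/55459
q_3 = 708 ≤ 1855 < 55459 = q_4, so the answer is 27847/708.

27847/708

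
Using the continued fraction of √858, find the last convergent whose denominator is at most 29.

√858 = [29; 3, 2, 3, 58, …] (period length 4).
Convergents:
  p_0/q_0 = 29/1
  p_1/q_1 = 88/3
  p_2/q_2 = 205/7
  p_3/q_3 = 703/24
  p_4/q_4 = 40979/1399
q_3 = 24 ≤ 29 < 1399 = q_4, so the answer is 703/24.

703/24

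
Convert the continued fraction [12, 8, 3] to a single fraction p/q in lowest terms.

Using pₖ = aₖpₖ₋₁ + pₖ₋₂ and qₖ = aₖqₖ₋₁ + qₖ₋₂:
  k=0: a=12, p=12, q=1
  k=1: a=8, p=97, q=8
  k=2: a=3, p=303, q=25

303/25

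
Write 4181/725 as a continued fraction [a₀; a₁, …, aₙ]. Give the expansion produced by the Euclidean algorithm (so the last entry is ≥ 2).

4181 = 5*725 + 556
725 = 1*556 + 169
556 = 3*169 + 49
169 = 3*49 + 22
49 = 2*22 + 5
22 = 4*5 + 2
5 = 2*2 + 1
2 = 2*1 + 0  (stop)
So 4181/725 = [5; 1, 3, 3, 2, 4, 2, 2].

[5; 1, 3, 3, 2, 4, 2, 2]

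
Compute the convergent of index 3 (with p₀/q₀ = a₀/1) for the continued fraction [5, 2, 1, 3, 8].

Using pₖ = aₖpₖ₋₁ + pₖ₋₂, qₖ = aₖqₖ₋₁ + qₖ₋₂ (with p₋₁=1, p₋₂=0, q₋₁=0, q₋₂=1):
  k=0: a=5, p=5, q=1
  k=1: a=2, p=11, q=2
  k=2: a=1, p=16, q=3
  k=3: a=3, p=59, q=11

59/11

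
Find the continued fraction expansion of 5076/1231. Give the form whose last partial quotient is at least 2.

5076 = 4*1231 + 152
1231 = 8*152 + 15
152 = 10*15 + 2
15 = 7*2 + 1
2 = 2*1 + 0  (stop)
So 5076/1231 = [4; 8, 10, 7, 2].

[4; 8, 10, 7, 2]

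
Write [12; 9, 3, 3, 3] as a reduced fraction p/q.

3717/307

Fold from the inside: start with 3/1.
  3 + 1/3 = 10/3
  3 + 3/10 = 33/10
  9 + 10/33 = 307/33
  12 + 33/307 = 3717/307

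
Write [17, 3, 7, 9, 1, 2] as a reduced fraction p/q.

11205/647

Fold from the inside: start with 2/1.
  1 + 1/2 = 3/2
  9 + 2/3 = 29/3
  7 + 3/29 = 206/29
  3 + 29/206 = 647/206
  17 + 206/647 = 11205/647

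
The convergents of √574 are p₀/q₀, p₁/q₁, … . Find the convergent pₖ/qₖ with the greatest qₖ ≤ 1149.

27001/1127

√574 = [23; 1, 22, 1, 46, …] (period length 4).
Convergents:
  p_0/q_0 = 23/1
  p_1/q_1 = 24/1
  p_2/q_2 = 551/23
  p_3/q_3 = 575/24
  p_4/q_4 = 27001/1127
  p_5/q_5 = 27576/1151
q_4 = 1127 ≤ 1149 < 1151 = q_5, so the answer is 27001/1127.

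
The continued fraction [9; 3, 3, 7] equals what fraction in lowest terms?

Fold from the inside: start with 7/1.
  3 + 1/7 = 22/7
  3 + 7/22 = 73/22
  9 + 22/73 = 679/73

679/73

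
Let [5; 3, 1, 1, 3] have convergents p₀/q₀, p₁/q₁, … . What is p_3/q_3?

37/7

Using pₖ = aₖpₖ₋₁ + pₖ₋₂, qₖ = aₖqₖ₋₁ + qₖ₋₂ (with p₋₁=1, p₋₂=0, q₋₁=0, q₋₂=1):
  k=0: a=5, p=5, q=1
  k=1: a=3, p=16, q=3
  k=2: a=1, p=21, q=4
  k=3: a=1, p=37, q=7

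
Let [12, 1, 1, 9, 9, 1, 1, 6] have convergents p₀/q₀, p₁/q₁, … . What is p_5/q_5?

Using pₖ = aₖpₖ₋₁ + pₖ₋₂, qₖ = aₖqₖ₋₁ + qₖ₋₂ (with p₋₁=1, p₋₂=0, q₋₁=0, q₋₂=1):
  k=0: a=12, p=12, q=1
  k=1: a=1, p=13, q=1
  k=2: a=1, p=25, q=2
  k=3: a=9, p=238, q=19
  k=4: a=9, p=2167, q=173
  k=5: a=1, p=2405, q=192

2405/192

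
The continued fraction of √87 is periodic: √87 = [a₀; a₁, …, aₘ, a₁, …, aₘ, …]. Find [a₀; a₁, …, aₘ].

a₀ = ⌊√87⌋ = 9.
With m₀=0, d₀=1 and mₖ₊₁ = dₖaₖ − mₖ, dₖ₊₁ = (n − mₖ₊₁²)/dₖ, aₖ₊₁ = ⌊(a₀+mₖ₊₁)/dₖ₊₁⌋:
  k=1: m=9, d=6, a=3
  k=2: m=9, d=1, a=18
d=1 and a=2a₀=18 at k=2, so the next step gives (m, d) = (9, 6) again — its k=1 value — and the period has length 2.

[9; 3, 18]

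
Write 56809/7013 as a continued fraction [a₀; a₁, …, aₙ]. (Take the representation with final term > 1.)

56809 = 8×7013 + 705
7013 = 9×705 + 668
705 = 1×668 + 37
668 = 18×37 + 2
37 = 18×2 + 1
2 = 2×1 + 0  (stop)
So 56809/7013 = [8; 9, 1, 18, 18, 2].

[8; 9, 1, 18, 18, 2]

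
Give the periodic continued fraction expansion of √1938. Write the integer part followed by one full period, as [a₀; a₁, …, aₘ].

[44; 44, 88]

a₀ = ⌊√1938⌋ = 44.
With m₀=0, d₀=1 and mₖ₊₁ = dₖaₖ − mₖ, dₖ₊₁ = (n − mₖ₊₁²)/dₖ, aₖ₊₁ = ⌊(a₀+mₖ₊₁)/dₖ₊₁⌋:
  k=1: m=44, d=2, a=44
  k=2: m=44, d=1, a=88
d=1 and a=2a₀=88 at k=2, so the next step gives (m, d) = (44, 2) again — its k=1 value — and the period has length 2.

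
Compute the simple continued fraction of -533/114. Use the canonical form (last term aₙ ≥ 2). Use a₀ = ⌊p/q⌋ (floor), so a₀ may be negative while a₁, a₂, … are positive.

[-5; 3, 12, 3]

-533 = -5·114 + 37
114 = 3·37 + 3
37 = 12·3 + 1
3 = 3·1 + 0  (stop)
So -533/114 = [-5; 3, 12, 3].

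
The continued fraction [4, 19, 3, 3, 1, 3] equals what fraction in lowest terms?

3833/946

Fold from the inside: start with 3/1.
  1 + 1/3 = 4/3
  3 + 3/4 = 15/4
  3 + 4/15 = 49/15
  19 + 15/49 = 946/49
  4 + 49/946 = 3833/946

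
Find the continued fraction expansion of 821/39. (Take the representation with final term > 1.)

[21; 19, 2]

821 = 21×39 + 2
39 = 19×2 + 1
2 = 2×1 + 0  (stop)
So 821/39 = [21; 19, 2].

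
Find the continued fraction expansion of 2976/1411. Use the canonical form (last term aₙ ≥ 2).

2976 = 2·1411 + 154
1411 = 9·154 + 25
154 = 6·25 + 4
25 = 6·4 + 1
4 = 4·1 + 0  (stop)
So 2976/1411 = [2; 9, 6, 6, 4].

[2; 9, 6, 6, 4]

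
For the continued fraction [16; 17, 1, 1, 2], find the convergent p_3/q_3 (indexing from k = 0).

Using pₖ = aₖpₖ₋₁ + pₖ₋₂, qₖ = aₖqₖ₋₁ + qₖ₋₂ (with p₋₁=1, p₋₂=0, q₋₁=0, q₋₂=1):
  k=0: a=16, p=16, q=1
  k=1: a=17, p=273, q=17
  k=2: a=1, p=289, q=18
  k=3: a=1, p=562, q=35

562/35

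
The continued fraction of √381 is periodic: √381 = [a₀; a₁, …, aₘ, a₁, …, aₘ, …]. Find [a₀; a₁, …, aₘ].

[19; 1, 1, 12, 1, 1, 38]

a₀ = ⌊√381⌋ = 19.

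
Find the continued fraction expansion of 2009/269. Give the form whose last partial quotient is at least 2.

[7; 2, 7, 2, 2, 3]

2009 = 7×269 + 126
269 = 2×126 + 17
126 = 7×17 + 7
17 = 2×7 + 3
7 = 2×3 + 1
3 = 3×1 + 0  (stop)
So 2009/269 = [7; 2, 7, 2, 2, 3].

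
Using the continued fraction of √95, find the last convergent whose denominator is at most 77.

731/75

√95 = [9; 1, 2, 1, 18, …] (period length 4).
Convergents:
  p_0/q_0 = 9/1
  p_1/q_1 = 10/1
  p_2/q_2 = 29/3
  p_3/q_3 = 39/4
  p_4/q_4 = 731/75
  p_5/q_5 = 770/79
q_4 = 75 ≤ 77 < 79 = q_5, so the answer is 731/75.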